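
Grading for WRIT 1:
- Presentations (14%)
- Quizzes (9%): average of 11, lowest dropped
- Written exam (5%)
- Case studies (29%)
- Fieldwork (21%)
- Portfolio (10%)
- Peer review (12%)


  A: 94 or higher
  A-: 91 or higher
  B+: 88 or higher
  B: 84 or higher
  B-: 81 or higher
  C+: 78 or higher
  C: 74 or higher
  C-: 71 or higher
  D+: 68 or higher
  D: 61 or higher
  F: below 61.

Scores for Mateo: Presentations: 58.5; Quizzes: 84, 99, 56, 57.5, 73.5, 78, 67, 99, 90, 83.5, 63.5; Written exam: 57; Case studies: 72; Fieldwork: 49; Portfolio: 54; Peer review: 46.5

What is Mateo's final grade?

Quizzes: drop 56 → average of remaining 10 = 795/10 = 79.5
Weighted total:
  Presentations 58.5 × 0.14 = 8.19
  Quizzes 79.5 × 0.09 = 7.155
  Written exam 57 × 0.05 = 2.85
  Case studies 72 × 0.29 = 20.88
  Fieldwork 49 × 0.21 = 10.29
  Portfolio 54 × 0.1 = 5.4
  Peer review 46.5 × 0.12 = 5.58
Sum = 60.345
60.345 < 61 → F

F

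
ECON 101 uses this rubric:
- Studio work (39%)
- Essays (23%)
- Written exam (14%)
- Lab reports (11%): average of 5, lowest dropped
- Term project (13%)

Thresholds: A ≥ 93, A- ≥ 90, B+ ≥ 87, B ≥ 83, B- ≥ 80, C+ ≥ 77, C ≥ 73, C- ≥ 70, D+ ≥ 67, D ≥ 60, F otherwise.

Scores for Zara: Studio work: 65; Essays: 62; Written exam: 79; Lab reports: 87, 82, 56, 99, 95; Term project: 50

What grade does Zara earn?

Lab reports: drop 56 → average of remaining 4 = 363/4 = 90.75
Weighted total:
  Studio work 65 × 0.39 = 25.35
  Essays 62 × 0.23 = 14.26
  Written exam 79 × 0.14 = 11.06
  Lab reports 90.75 × 0.11 = 9.9825
  Term project 50 × 0.13 = 6.5
Sum = 67.1525
67.1525 is ≥ 67 and < 70 → D+

D+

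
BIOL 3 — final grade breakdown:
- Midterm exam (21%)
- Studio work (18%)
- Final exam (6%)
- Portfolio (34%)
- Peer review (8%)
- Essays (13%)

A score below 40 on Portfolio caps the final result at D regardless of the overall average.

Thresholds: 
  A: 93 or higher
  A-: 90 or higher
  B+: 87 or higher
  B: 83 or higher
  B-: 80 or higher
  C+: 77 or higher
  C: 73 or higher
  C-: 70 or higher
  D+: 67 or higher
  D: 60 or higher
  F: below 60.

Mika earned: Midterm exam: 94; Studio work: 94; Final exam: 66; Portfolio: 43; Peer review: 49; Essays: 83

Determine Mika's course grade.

D+

Portfolio score 43 ≥ 40: minimum met.
Weighted total:
  Midterm exam 94 × 0.21 = 19.74
  Studio work 94 × 0.18 = 16.92
  Final exam 66 × 0.06 = 3.96
  Portfolio 43 × 0.34 = 14.62
  Peer review 49 × 0.08 = 3.92
  Essays 83 × 0.13 = 10.79
Sum = 69.95
69.95 is ≥ 67 and < 70 → D+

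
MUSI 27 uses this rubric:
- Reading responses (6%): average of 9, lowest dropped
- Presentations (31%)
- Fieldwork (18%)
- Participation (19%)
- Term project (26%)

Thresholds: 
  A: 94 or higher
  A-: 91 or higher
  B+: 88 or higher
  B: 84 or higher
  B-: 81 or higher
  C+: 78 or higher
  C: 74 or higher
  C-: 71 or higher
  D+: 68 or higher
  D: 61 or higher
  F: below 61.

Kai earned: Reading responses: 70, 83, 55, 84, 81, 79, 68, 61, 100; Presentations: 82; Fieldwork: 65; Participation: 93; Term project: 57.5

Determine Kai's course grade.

Reading responses: drop 55 → average of remaining 8 = 626/8 = 78.25
Weighted total:
  Reading responses 78.25 × 0.06 = 4.695
  Presentations 82 × 0.31 = 25.42
  Fieldwork 65 × 0.18 = 11.7
  Participation 93 × 0.19 = 17.67
  Term project 57.5 × 0.26 = 14.95
Sum = 74.435
74.435 is ≥ 74 and < 78 → C

C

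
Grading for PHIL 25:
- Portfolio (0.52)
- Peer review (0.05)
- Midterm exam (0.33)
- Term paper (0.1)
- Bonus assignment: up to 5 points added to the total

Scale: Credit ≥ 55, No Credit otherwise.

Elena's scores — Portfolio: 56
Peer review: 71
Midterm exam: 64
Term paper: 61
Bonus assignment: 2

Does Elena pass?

Weighted total:
  Portfolio 56 × 0.52 = 29.12
  Peer review 71 × 0.05 = 3.55
  Midterm exam 64 × 0.33 = 21.12
  Term paper 61 × 0.1 = 6.1
Sum = 59.89
Bonus assignment: 59.89 + 2 = 61.89
61.89 ≥ 55 → Credit

Credit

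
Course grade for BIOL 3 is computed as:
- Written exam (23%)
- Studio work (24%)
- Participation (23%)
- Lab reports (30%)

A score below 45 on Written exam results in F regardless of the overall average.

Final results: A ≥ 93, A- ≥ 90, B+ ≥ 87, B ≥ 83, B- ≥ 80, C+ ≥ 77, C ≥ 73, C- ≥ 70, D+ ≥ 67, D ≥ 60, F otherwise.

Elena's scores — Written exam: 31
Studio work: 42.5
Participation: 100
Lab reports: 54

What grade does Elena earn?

F

Written exam score 31 < 45: minimum not met.
Weighted total:
  Written exam 31 × 0.23 = 7.13
  Studio work 42.5 × 0.24 = 10.2
  Participation 100 × 0.23 = 23
  Lab reports 54 × 0.3 = 16.2
Sum = 56.53
Because the Written exam minimum was not met, the result is F.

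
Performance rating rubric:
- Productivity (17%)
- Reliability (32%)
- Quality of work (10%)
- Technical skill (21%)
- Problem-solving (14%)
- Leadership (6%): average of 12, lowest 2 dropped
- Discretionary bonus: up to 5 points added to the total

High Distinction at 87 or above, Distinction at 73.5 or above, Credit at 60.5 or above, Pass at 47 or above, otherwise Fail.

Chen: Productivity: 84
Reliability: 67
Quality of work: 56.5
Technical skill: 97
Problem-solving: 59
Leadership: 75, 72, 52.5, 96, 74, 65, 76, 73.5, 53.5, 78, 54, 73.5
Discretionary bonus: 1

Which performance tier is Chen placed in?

Distinction

Leadership: drop 52.5, 53.5 → average of remaining 10 = 737/10 = 73.7
Weighted total:
  Productivity 84 × 0.17 = 14.28
  Reliability 67 × 0.32 = 21.44
  Quality of work 56.5 × 0.1 = 5.65
  Technical skill 97 × 0.21 = 20.37
  Problem-solving 59 × 0.14 = 8.26
  Leadership 73.7 × 0.06 = 4.422
Sum = 74.422
Discretionary bonus: 74.422 + 1 = 75.422
75.422 is ≥ 73.5 and < 87 → Distinction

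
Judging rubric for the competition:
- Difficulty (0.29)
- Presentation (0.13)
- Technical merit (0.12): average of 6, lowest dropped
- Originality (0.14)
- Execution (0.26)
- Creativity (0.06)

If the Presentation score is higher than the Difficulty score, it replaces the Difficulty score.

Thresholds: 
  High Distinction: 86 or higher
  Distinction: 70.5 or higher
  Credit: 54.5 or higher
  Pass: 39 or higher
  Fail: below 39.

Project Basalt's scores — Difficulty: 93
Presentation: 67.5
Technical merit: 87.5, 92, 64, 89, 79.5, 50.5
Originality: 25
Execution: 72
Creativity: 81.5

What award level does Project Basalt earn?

Distinction

Technical merit: drop 50.5 → average of remaining 5 = 412/5 = 82.4
Presentation (67.5) ≤ Difficulty (93), so Difficulty stays at 93.
Weighted total:
  Difficulty 93 × 0.29 = 26.97
  Presentation 67.5 × 0.13 = 8.775
  Technical merit 82.4 × 0.12 = 9.888
  Originality 25 × 0.14 = 3.5
  Execution 72 × 0.26 = 18.72
  Creativity 81.5 × 0.06 = 4.89
Sum = 72.743
72.743 is ≥ 70.5 and < 86 → Distinction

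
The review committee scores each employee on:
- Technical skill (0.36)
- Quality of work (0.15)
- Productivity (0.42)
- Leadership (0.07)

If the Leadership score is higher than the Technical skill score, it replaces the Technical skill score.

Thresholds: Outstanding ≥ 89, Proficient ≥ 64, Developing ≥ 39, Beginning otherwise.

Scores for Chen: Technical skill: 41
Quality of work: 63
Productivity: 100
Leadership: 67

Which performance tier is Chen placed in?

Leadership (67) > Technical skill (41), so Technical skill counts as 67.
Weighted total:
  Technical skill 67 × 0.36 = 24.12
  Quality of work 63 × 0.15 = 9.45
  Productivity 100 × 0.42 = 42
  Leadership 67 × 0.07 = 4.69
Sum = 80.26
80.26 is ≥ 64 and < 89 → Proficient

Proficient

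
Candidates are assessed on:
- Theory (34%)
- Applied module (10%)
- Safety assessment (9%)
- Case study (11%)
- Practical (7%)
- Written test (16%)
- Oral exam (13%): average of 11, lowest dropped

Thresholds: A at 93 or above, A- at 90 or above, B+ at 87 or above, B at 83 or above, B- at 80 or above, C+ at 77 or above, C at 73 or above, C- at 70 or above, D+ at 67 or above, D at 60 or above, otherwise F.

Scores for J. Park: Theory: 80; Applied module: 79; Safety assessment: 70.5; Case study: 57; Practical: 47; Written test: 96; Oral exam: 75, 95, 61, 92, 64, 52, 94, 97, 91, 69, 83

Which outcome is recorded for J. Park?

Oral exam: drop 52 → average of remaining 10 = 821/10 = 82.1
Weighted total:
  Theory 80 × 0.34 = 27.2
  Applied module 79 × 0.1 = 7.9
  Safety assessment 70.5 × 0.09 = 6.345
  Case study 57 × 0.11 = 6.27
  Practical 47 × 0.07 = 3.29
  Written test 96 × 0.16 = 15.36
  Oral exam 82.1 × 0.13 = 10.673
Sum = 77.038
77.038 is ≥ 77 and < 80 → C+

C+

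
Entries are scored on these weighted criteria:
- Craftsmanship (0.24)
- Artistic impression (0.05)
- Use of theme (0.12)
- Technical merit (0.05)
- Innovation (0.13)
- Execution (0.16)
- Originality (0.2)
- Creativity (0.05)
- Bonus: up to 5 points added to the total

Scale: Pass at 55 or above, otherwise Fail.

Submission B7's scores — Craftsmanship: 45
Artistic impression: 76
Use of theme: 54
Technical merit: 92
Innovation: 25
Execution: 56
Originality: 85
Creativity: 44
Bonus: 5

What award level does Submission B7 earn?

Pass

Weighted total:
  Craftsmanship 45 × 0.24 = 10.8
  Artistic impression 76 × 0.05 = 3.8
  Use of theme 54 × 0.12 = 6.48
  Technical merit 92 × 0.05 = 4.6
  Innovation 25 × 0.13 = 3.25
  Execution 56 × 0.16 = 8.96
  Originality 85 × 0.2 = 17
  Creativity 44 × 0.05 = 2.2
Sum = 57.09
Bonus: 57.09 + 5 = 62.09
62.09 ≥ 55 → Pass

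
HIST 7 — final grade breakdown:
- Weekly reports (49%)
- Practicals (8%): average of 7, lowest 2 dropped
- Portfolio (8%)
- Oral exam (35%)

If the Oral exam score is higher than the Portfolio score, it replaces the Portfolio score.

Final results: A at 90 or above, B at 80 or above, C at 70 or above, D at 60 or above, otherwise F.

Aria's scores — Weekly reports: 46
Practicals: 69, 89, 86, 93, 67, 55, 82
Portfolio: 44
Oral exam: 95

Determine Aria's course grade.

Practicals: drop 55, 67 → average of remaining 5 = 419/5 = 83.8
Oral exam (95) > Portfolio (44), so Portfolio counts as 95.
Weighted total:
  Weekly reports 46 × 0.49 = 22.54
  Practicals 83.8 × 0.08 = 6.704
  Portfolio 95 × 0.08 = 7.6
  Oral exam 95 × 0.35 = 33.25
Sum = 70.094
70.094 is ≥ 70 and < 80 → C

C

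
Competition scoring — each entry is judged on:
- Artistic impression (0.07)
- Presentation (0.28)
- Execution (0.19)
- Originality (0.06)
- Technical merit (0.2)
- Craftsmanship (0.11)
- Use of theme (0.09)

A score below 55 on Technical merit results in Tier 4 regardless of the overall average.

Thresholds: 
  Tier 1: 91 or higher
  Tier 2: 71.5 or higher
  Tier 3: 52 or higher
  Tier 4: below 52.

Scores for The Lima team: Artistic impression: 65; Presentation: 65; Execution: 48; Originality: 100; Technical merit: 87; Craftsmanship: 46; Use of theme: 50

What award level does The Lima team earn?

Technical merit score 87 ≥ 55: minimum met.
Weighted total:
  Artistic impression 65 × 0.07 = 4.55
  Presentation 65 × 0.28 = 18.2
  Execution 48 × 0.19 = 9.12
  Originality 100 × 0.06 = 6
  Technical merit 87 × 0.2 = 17.4
  Craftsmanship 46 × 0.11 = 5.06
  Use of theme 50 × 0.09 = 4.5
Sum = 64.83
64.83 is ≥ 52 and < 71.5 → Tier 3

Tier 3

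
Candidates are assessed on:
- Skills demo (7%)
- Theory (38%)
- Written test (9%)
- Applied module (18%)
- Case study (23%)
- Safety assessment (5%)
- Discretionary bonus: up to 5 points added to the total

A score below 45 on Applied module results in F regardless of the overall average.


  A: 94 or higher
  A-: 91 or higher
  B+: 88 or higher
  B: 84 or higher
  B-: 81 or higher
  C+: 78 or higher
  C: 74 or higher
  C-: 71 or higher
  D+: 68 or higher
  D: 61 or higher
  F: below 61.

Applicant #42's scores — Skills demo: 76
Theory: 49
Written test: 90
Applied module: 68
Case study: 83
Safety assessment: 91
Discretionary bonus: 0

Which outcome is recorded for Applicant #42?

Applied module score 68 ≥ 45: minimum met.
Weighted total:
  Skills demo 76 × 0.07 = 5.32
  Theory 49 × 0.38 = 18.62
  Written test 90 × 0.09 = 8.1
  Applied module 68 × 0.18 = 12.24
  Case study 83 × 0.23 = 19.09
  Safety assessment 91 × 0.05 = 4.55
Sum = 67.92
Discretionary bonus: 67.92 + 0 = 67.92
67.92 is ≥ 61 and < 68 → D

D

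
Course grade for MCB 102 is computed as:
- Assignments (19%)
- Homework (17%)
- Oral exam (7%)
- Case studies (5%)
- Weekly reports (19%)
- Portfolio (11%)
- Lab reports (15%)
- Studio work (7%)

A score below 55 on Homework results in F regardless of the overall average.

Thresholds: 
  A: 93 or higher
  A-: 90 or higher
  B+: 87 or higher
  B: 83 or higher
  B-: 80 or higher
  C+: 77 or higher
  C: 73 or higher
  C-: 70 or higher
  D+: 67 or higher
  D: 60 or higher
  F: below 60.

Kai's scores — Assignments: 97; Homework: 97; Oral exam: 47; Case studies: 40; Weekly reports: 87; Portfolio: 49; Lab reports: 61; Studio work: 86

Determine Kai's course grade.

C+

Homework score 97 ≥ 55: minimum met.
Weighted total:
  Assignments 97 × 0.19 = 18.43
  Homework 97 × 0.17 = 16.49
  Oral exam 47 × 0.07 = 3.29
  Case studies 40 × 0.05 = 2
  Weekly reports 87 × 0.19 = 16.53
  Portfolio 49 × 0.11 = 5.39
  Lab reports 61 × 0.15 = 9.15
  Studio work 86 × 0.07 = 6.02
Sum = 77.3
77.3 is ≥ 77 and < 80 → C+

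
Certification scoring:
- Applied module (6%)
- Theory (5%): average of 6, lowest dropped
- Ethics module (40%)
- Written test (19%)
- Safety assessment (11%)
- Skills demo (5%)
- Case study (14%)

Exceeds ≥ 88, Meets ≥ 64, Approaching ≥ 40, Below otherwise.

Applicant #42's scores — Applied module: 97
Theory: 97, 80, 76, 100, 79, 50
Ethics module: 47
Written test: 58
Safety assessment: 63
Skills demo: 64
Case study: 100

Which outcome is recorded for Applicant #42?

Meets

Theory: drop 50 → average of remaining 5 = 432/5 = 86.4
Weighted total:
  Applied module 97 × 0.06 = 5.82
  Theory 86.4 × 0.05 = 4.32
  Ethics module 47 × 0.4 = 18.8
  Written test 58 × 0.19 = 11.02
  Safety assessment 63 × 0.11 = 6.93
  Skills demo 64 × 0.05 = 3.2
  Case study 100 × 0.14 = 14
Sum = 64.09
64.09 is ≥ 64 and < 88 → Meets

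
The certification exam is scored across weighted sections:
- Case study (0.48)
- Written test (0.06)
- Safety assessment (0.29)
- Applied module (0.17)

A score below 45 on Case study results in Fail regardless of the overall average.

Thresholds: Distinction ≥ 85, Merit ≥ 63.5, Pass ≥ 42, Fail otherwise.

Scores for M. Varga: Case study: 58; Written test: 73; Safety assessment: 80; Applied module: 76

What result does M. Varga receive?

Case study score 58 ≥ 45: minimum met.
Weighted total:
  Case study 58 × 0.48 = 27.84
  Written test 73 × 0.06 = 4.38
  Safety assessment 80 × 0.29 = 23.2
  Applied module 76 × 0.17 = 12.92
Sum = 68.34
68.34 is ≥ 63.5 and < 85 → Merit

Merit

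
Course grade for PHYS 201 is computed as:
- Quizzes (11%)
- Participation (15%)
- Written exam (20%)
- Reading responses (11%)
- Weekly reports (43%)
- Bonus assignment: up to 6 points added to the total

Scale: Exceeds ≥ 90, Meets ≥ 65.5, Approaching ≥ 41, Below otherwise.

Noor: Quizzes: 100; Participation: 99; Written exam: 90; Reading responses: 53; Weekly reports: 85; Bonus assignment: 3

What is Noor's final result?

Weighted total:
  Quizzes 100 × 0.11 = 11
  Participation 99 × 0.15 = 14.85
  Written exam 90 × 0.2 = 18
  Reading responses 53 × 0.11 = 5.83
  Weekly reports 85 × 0.43 = 36.55
Sum = 86.23
Bonus assignment: 86.23 + 3 = 89.23
89.23 is ≥ 65.5 and < 90 → Meets

Meets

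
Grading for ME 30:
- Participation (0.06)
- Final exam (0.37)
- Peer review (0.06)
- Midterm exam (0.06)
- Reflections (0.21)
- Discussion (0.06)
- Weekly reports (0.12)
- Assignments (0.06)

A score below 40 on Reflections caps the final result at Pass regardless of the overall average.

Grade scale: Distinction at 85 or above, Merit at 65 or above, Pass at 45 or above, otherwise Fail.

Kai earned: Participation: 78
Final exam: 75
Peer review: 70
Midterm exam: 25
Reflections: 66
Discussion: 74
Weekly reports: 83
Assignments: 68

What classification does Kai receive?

Merit

Reflections score 66 ≥ 40: minimum met.
Weighted total:
  Participation 78 × 0.06 = 4.68
  Final exam 75 × 0.37 = 27.75
  Peer review 70 × 0.06 = 4.2
  Midterm exam 25 × 0.06 = 1.5
  Reflections 66 × 0.21 = 13.86
  Discussion 74 × 0.06 = 4.44
  Weekly reports 83 × 0.12 = 9.96
  Assignments 68 × 0.06 = 4.08
Sum = 70.47
70.47 is ≥ 65 and < 85 → Merit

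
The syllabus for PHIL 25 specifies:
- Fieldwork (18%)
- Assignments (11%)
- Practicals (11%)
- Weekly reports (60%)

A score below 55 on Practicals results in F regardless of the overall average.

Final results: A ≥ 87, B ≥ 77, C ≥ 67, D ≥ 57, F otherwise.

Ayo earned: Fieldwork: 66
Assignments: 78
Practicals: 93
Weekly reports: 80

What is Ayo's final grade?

B

Practicals score 93 ≥ 55: minimum met.
Weighted total:
  Fieldwork 66 × 0.18 = 11.88
  Assignments 78 × 0.11 = 8.58
  Practicals 93 × 0.11 = 10.23
  Weekly reports 80 × 0.6 = 48
Sum = 78.69
78.69 is ≥ 77 and < 87 → B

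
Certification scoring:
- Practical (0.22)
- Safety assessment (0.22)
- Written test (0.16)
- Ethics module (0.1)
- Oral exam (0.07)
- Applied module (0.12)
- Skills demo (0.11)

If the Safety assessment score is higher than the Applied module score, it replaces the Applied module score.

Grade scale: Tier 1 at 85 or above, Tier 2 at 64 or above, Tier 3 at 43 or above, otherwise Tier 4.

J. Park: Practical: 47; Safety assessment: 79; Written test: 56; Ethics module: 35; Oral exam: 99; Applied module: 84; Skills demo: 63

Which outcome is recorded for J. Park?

Safety assessment (79) ≤ Applied module (84), so Applied module stays at 84.
Weighted total:
  Practical 47 × 0.22 = 10.34
  Safety assessment 79 × 0.22 = 17.38
  Written test 56 × 0.16 = 8.96
  Ethics module 35 × 0.1 = 3.5
  Oral exam 99 × 0.07 = 6.93
  Applied module 84 × 0.12 = 10.08
  Skills demo 63 × 0.11 = 6.93
Sum = 64.12
64.12 is ≥ 64 and < 85 → Tier 2

Tier 2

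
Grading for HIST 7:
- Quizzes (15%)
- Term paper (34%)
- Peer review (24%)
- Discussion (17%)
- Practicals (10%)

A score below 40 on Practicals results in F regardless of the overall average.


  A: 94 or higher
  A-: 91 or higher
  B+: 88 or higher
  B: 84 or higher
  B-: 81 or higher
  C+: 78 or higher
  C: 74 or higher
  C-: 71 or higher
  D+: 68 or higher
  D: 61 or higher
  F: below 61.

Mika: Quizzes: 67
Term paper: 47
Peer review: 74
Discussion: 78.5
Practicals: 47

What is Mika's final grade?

Practicals score 47 ≥ 40: minimum met.
Weighted total:
  Quizzes 67 × 0.15 = 10.05
  Term paper 47 × 0.34 = 15.98
  Peer review 74 × 0.24 = 17.76
  Discussion 78.5 × 0.17 = 13.345
  Practicals 47 × 0.1 = 4.7
Sum = 61.835
61.835 is ≥ 61 and < 68 → D

D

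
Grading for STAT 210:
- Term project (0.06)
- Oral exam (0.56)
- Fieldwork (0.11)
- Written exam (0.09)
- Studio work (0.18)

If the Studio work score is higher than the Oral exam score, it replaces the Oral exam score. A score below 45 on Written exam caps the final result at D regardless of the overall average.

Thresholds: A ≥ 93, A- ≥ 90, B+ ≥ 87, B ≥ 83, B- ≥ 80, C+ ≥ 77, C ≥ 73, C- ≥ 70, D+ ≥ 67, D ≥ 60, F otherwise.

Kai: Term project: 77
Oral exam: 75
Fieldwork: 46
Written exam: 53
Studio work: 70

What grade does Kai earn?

D+

Studio work (70) ≤ Oral exam (75), so Oral exam stays at 75.
Written exam score 53 ≥ 45: minimum met.
Weighted total:
  Term project 77 × 0.06 = 4.62
  Oral exam 75 × 0.56 = 42
  Fieldwork 46 × 0.11 = 5.06
  Written exam 53 × 0.09 = 4.77
  Studio work 70 × 0.18 = 12.6
Sum = 69.05
69.05 is ≥ 67 and < 70 → D+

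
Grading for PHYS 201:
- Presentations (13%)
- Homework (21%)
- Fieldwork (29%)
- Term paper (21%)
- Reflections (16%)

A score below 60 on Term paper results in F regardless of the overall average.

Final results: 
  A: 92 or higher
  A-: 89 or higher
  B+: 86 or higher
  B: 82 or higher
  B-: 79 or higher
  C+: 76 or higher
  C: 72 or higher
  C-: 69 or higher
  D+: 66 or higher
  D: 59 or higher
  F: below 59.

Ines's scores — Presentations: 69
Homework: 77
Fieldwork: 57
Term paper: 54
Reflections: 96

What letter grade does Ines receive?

F

Term paper score 54 < 60: minimum not met.
Weighted total:
  Presentations 69 × 0.13 = 8.97
  Homework 77 × 0.21 = 16.17
  Fieldwork 57 × 0.29 = 16.53
  Term paper 54 × 0.21 = 11.34
  Reflections 96 × 0.16 = 15.36
Sum = 68.37
Because the Term paper minimum was not met, the result is F.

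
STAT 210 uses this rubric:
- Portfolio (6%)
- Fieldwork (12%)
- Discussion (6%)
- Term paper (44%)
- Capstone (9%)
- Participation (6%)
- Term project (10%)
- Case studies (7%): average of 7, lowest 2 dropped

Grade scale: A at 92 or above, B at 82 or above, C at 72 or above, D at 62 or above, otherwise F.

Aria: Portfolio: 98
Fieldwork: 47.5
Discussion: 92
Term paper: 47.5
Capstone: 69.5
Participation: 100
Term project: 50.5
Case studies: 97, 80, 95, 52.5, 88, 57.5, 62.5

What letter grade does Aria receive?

Case studies: drop 52.5, 57.5 → average of remaining 5 = 422.5/5 = 84.5
Weighted total:
  Portfolio 98 × 0.06 = 5.88
  Fieldwork 47.5 × 0.12 = 5.7
  Discussion 92 × 0.06 = 5.52
  Term paper 47.5 × 0.44 = 20.9
  Capstone 69.5 × 0.09 = 6.255
  Participation 100 × 0.06 = 6
  Term project 50.5 × 0.1 = 5.05
  Case studies 84.5 × 0.07 = 5.915
Sum = 61.22
61.22 < 62 → F

F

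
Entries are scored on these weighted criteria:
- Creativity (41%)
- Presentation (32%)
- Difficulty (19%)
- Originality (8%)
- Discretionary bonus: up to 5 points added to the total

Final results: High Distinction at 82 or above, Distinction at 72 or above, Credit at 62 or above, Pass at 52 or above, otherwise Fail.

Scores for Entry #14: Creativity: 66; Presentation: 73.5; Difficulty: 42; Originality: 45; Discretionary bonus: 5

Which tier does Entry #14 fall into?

Weighted total:
  Creativity 66 × 0.41 = 27.06
  Presentation 73.5 × 0.32 = 23.52
  Difficulty 42 × 0.19 = 7.98
  Originality 45 × 0.08 = 3.6
Sum = 62.16
Discretionary bonus: 62.16 + 5 = 67.16
67.16 is ≥ 62 and < 72 → Credit

Credit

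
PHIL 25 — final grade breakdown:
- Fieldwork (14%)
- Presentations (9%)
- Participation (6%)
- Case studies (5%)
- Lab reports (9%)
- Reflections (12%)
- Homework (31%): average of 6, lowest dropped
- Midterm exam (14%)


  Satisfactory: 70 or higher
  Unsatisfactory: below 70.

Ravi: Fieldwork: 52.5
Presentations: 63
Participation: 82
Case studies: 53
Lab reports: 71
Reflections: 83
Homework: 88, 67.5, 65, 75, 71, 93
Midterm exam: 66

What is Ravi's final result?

Homework: drop 65 → average of remaining 5 = 394.5/5 = 78.9
Weighted total:
  Fieldwork 52.5 × 0.14 = 7.35
  Presentations 63 × 0.09 = 5.67
  Participation 82 × 0.06 = 4.92
  Case studies 53 × 0.05 = 2.65
  Lab reports 71 × 0.09 = 6.39
  Reflections 83 × 0.12 = 9.96
  Homework 78.9 × 0.31 = 24.459
  Midterm exam 66 × 0.14 = 9.24
Sum = 70.639
70.639 ≥ 70 → Satisfactory

Satisfactory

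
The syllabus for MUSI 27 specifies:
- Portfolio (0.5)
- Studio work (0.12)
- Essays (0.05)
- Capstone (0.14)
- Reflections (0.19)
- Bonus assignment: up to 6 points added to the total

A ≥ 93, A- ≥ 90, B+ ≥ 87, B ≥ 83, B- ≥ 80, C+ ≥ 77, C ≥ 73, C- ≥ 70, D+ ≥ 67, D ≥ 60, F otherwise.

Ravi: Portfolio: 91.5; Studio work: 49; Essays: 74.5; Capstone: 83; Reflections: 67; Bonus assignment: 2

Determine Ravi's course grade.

B-

Weighted total:
  Portfolio 91.5 × 0.5 = 45.75
  Studio work 49 × 0.12 = 5.88
  Essays 74.5 × 0.05 = 3.725
  Capstone 83 × 0.14 = 11.62
  Reflections 67 × 0.19 = 12.73
Sum = 79.705
Bonus assignment: 79.705 + 2 = 81.705
81.705 is ≥ 80 and < 83 → B-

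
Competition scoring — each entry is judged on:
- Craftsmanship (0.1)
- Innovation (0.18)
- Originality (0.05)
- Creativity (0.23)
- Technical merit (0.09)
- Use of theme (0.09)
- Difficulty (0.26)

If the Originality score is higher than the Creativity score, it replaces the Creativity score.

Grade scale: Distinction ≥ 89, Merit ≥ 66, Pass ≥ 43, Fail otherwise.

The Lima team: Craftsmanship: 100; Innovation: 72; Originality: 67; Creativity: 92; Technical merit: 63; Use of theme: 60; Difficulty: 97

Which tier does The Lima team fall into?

Originality (67) ≤ Creativity (92), so Creativity stays at 92.
Weighted total:
  Craftsmanship 100 × 0.1 = 10
  Innovation 72 × 0.18 = 12.96
  Originality 67 × 0.05 = 3.35
  Creativity 92 × 0.23 = 21.16
  Technical merit 63 × 0.09 = 5.67
  Use of theme 60 × 0.09 = 5.4
  Difficulty 97 × 0.26 = 25.22
Sum = 83.76
83.76 is ≥ 66 and < 89 → Merit

Merit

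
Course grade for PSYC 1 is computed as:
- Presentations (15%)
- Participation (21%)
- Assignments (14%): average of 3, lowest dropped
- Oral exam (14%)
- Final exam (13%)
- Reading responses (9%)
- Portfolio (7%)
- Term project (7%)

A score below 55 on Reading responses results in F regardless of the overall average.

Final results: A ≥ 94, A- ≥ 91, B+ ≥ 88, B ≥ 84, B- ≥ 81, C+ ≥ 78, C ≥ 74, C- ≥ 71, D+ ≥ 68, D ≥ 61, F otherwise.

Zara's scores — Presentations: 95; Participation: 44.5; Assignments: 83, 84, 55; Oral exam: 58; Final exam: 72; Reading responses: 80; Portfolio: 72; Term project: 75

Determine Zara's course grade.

Assignments: drop 55 → average of remaining 2 = 167/2 = 83.5
Reading responses score 80 ≥ 55: minimum met.
Weighted total:
  Presentations 95 × 0.15 = 14.25
  Participation 44.5 × 0.21 = 9.345
  Assignments 83.5 × 0.14 = 11.69
  Oral exam 58 × 0.14 = 8.12
  Final exam 72 × 0.13 = 9.36
  Reading responses 80 × 0.09 = 7.2
  Portfolio 72 × 0.07 = 5.04
  Term project 75 × 0.07 = 5.25
Sum = 70.255
70.255 is ≥ 68 and < 71 → D+

D+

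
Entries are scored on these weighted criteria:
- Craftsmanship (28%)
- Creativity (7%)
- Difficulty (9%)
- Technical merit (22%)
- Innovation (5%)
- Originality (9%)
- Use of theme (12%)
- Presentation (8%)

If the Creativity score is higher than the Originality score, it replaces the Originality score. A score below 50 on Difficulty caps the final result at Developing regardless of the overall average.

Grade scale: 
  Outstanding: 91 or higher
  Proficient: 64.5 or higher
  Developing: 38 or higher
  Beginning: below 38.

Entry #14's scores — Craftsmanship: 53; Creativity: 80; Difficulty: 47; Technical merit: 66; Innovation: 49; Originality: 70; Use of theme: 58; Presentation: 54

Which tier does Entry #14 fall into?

Creativity (80) > Originality (70), so Originality counts as 80.
Difficulty score 47 < 50: minimum not met.
Weighted total:
  Craftsmanship 53 × 0.28 = 14.84
  Creativity 80 × 0.07 = 5.6
  Difficulty 47 × 0.09 = 4.23
  Technical merit 66 × 0.22 = 14.52
  Innovation 49 × 0.05 = 2.45
  Originality 80 × 0.09 = 7.2
  Use of theme 58 × 0.12 = 6.96
  Presentation 54 × 0.08 = 4.32
Sum = 60.12
60.12 would be Developing; cap at Developing applies → Developing.

Developing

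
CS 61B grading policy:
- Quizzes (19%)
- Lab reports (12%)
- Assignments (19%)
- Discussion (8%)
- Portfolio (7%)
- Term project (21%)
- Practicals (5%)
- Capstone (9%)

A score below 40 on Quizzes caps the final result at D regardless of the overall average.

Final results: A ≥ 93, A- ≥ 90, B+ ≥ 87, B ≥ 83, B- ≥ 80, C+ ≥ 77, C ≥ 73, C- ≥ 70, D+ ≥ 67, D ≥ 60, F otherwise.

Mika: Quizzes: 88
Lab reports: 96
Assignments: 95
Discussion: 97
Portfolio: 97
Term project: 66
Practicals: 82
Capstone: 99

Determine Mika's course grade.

Quizzes score 88 ≥ 40: minimum met.
Weighted total:
  Quizzes 88 × 0.19 = 16.72
  Lab reports 96 × 0.12 = 11.52
  Assignments 95 × 0.19 = 18.05
  Discussion 97 × 0.08 = 7.76
  Portfolio 97 × 0.07 = 6.79
  Term project 66 × 0.21 = 13.86
  Practicals 82 × 0.05 = 4.1
  Capstone 99 × 0.09 = 8.91
Sum = 87.71
87.71 is ≥ 87 and < 90 → B+

B+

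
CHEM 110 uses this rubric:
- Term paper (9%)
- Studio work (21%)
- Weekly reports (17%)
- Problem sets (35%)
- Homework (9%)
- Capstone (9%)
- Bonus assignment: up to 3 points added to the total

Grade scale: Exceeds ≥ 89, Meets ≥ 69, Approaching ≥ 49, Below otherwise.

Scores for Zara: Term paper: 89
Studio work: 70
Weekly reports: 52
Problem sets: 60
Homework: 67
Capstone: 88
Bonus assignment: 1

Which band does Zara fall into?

Approaching

Weighted total:
  Term paper 89 × 0.09 = 8.01
  Studio work 70 × 0.21 = 14.7
  Weekly reports 52 × 0.17 = 8.84
  Problem sets 60 × 0.35 = 21
  Homework 67 × 0.09 = 6.03
  Capstone 88 × 0.09 = 7.92
Sum = 66.5
Bonus assignment: 66.5 + 1 = 67.5
67.5 is ≥ 49 and < 69 → Approaching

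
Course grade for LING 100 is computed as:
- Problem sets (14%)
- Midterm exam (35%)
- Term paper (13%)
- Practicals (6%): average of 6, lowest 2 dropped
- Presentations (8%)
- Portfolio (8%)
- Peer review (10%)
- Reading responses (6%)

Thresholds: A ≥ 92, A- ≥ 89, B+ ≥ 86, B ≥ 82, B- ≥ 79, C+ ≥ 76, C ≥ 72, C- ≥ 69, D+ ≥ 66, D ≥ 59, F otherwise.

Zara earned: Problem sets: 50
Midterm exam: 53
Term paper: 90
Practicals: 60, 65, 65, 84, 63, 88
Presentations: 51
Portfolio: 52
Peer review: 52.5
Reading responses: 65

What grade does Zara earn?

D

Practicals: drop 60, 63 → average of remaining 4 = 302/4 = 75.5
Weighted total:
  Problem sets 50 × 0.14 = 7
  Midterm exam 53 × 0.35 = 18.55
  Term paper 90 × 0.13 = 11.7
  Practicals 75.5 × 0.06 = 4.53
  Presentations 51 × 0.08 = 4.08
  Portfolio 52 × 0.08 = 4.16
  Peer review 52.5 × 0.1 = 5.25
  Reading responses 65 × 0.06 = 3.9
Sum = 59.17
59.17 is ≥ 59 and < 66 → D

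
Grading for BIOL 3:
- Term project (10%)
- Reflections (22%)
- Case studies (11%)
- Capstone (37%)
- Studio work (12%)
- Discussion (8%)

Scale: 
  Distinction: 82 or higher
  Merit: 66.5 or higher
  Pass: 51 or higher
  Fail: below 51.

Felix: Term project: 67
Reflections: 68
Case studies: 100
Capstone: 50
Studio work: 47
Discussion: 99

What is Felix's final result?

Pass

Weighted total:
  Term project 67 × 0.1 = 6.7
  Reflections 68 × 0.22 = 14.96
  Case studies 100 × 0.11 = 11
  Capstone 50 × 0.37 = 18.5
  Studio work 47 × 0.12 = 5.64
  Discussion 99 × 0.08 = 7.92
Sum = 64.72
64.72 is ≥ 51 and < 66.5 → Pass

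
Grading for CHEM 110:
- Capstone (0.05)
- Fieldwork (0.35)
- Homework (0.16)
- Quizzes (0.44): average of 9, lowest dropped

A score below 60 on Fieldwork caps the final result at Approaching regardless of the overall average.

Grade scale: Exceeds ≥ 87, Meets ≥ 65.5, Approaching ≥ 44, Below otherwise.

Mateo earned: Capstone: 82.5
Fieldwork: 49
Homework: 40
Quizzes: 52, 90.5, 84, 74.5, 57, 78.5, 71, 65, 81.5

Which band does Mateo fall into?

Approaching

Quizzes: drop 52 → average of remaining 8 = 602/8 = 75.25
Fieldwork score 49 < 60: minimum not met.
Weighted total:
  Capstone 82.5 × 0.05 = 4.125
  Fieldwork 49 × 0.35 = 17.15
  Homework 40 × 0.16 = 6.4
  Quizzes 75.25 × 0.44 = 33.11
Sum = 60.785
60.785 would be Approaching; cap at Approaching applies → Approaching.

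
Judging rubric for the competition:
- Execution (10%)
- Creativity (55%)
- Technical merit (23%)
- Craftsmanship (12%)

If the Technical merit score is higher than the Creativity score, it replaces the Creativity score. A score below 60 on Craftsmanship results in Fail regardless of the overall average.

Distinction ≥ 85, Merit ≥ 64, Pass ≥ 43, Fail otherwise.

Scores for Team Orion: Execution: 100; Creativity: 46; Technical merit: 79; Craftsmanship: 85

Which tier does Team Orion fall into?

Technical merit (79) > Creativity (46), so Creativity counts as 79.
Craftsmanship score 85 ≥ 60: minimum met.
Weighted total:
  Execution 100 × 0.1 = 10
  Creativity 79 × 0.55 = 43.45
  Technical merit 79 × 0.23 = 18.17
  Craftsmanship 85 × 0.12 = 10.2
Sum = 81.82
81.82 is ≥ 64 and < 85 → Merit

Merit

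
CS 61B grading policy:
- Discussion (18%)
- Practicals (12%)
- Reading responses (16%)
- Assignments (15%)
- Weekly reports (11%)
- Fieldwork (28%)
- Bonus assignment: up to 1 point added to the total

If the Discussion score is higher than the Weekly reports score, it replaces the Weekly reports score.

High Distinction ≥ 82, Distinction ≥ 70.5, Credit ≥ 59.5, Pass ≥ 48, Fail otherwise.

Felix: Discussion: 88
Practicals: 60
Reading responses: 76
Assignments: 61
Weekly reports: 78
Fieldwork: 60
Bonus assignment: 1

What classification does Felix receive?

Distinction

Discussion (88) > Weekly reports (78), so Weekly reports counts as 88.
Weighted total:
  Discussion 88 × 0.18 = 15.84
  Practicals 60 × 0.12 = 7.2
  Reading responses 76 × 0.16 = 12.16
  Assignments 61 × 0.15 = 9.15
  Weekly reports 88 × 0.11 = 9.68
  Fieldwork 60 × 0.28 = 16.8
Sum = 70.83
Bonus assignment: 70.83 + 1 = 71.83
71.83 is ≥ 70.5 and < 82 → Distinction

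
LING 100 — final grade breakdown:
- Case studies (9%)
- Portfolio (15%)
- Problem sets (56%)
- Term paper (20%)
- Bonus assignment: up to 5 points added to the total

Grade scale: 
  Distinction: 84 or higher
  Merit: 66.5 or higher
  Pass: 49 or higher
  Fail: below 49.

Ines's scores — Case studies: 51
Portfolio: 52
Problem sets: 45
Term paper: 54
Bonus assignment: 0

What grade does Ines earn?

Fail

Weighted total:
  Case studies 51 × 0.09 = 4.59
  Portfolio 52 × 0.15 = 7.8
  Problem sets 45 × 0.56 = 25.2
  Term paper 54 × 0.2 = 10.8
Sum = 48.39
Bonus assignment: 48.39 + 0 = 48.39
48.39 < 49 → Fail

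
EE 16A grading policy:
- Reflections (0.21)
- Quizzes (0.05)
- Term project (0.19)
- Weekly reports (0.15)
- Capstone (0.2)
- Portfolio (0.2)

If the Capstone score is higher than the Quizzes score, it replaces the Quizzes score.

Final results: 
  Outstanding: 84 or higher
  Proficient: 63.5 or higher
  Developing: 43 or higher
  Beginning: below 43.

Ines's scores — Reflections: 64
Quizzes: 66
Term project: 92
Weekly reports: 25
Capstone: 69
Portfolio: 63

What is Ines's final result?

Proficient

Capstone (69) > Quizzes (66), so Quizzes counts as 69.
Weighted total:
  Reflections 64 × 0.21 = 13.44
  Quizzes 69 × 0.05 = 3.45
  Term project 92 × 0.19 = 17.48
  Weekly reports 25 × 0.15 = 3.75
  Capstone 69 × 0.2 = 13.8
  Portfolio 63 × 0.2 = 12.6
Sum = 64.52
64.52 is ≥ 63.5 and < 84 → Proficient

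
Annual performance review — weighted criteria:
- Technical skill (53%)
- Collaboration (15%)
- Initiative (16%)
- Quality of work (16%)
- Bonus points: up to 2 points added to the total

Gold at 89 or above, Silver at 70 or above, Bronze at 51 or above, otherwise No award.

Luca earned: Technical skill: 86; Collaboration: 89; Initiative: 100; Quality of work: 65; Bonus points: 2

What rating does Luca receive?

Weighted total:
  Technical skill 86 × 0.53 = 45.58
  Collaboration 89 × 0.15 = 13.35
  Initiative 100 × 0.16 = 16
  Quality of work 65 × 0.16 = 10.4
Sum = 85.33
Bonus points: 85.33 + 2 = 87.33
87.33 is ≥ 70 and < 89 → Silver

Silver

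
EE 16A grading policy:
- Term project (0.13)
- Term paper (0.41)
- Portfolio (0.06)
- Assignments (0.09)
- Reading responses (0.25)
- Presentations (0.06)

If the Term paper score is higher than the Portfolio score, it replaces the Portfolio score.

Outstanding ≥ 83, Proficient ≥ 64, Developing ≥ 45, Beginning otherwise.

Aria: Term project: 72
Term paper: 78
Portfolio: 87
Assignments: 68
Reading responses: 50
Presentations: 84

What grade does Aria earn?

Term paper (78) ≤ Portfolio (87), so Portfolio stays at 87.
Weighted total:
  Term project 72 × 0.13 = 9.36
  Term paper 78 × 0.41 = 31.98
  Portfolio 87 × 0.06 = 5.22
  Assignments 68 × 0.09 = 6.12
  Reading responses 50 × 0.25 = 12.5
  Presentations 84 × 0.06 = 5.04
Sum = 70.22
70.22 is ≥ 64 and < 83 → Proficient

Proficient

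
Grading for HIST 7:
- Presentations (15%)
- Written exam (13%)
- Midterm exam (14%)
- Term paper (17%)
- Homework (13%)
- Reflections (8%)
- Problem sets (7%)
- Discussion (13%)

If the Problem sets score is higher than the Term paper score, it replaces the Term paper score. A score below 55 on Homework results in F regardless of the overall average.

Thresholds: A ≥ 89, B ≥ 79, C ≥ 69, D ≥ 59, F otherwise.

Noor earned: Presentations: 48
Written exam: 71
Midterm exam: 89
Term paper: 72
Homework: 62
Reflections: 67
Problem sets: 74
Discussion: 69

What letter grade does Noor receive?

C

Problem sets (74) > Term paper (72), so Term paper counts as 74.
Homework score 62 ≥ 55: minimum met.
Weighted total:
  Presentations 48 × 0.15 = 7.2
  Written exam 71 × 0.13 = 9.23
  Midterm exam 89 × 0.14 = 12.46
  Term paper 74 × 0.17 = 12.58
  Homework 62 × 0.13 = 8.06
  Reflections 67 × 0.08 = 5.36
  Problem sets 74 × 0.07 = 5.18
  Discussion 69 × 0.13 = 8.97
Sum = 69.04
69.04 is ≥ 69 and < 79 → C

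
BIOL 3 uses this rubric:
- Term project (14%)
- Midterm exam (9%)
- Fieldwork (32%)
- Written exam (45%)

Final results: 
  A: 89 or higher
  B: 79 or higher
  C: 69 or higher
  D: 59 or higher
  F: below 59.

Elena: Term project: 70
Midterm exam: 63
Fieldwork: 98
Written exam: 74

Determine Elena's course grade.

Weighted total:
  Term project 70 × 0.14 = 9.8
  Midterm exam 63 × 0.09 = 5.67
  Fieldwork 98 × 0.32 = 31.36
  Written exam 74 × 0.45 = 33.3
Sum = 80.13
80.13 is ≥ 79 and < 89 → B

B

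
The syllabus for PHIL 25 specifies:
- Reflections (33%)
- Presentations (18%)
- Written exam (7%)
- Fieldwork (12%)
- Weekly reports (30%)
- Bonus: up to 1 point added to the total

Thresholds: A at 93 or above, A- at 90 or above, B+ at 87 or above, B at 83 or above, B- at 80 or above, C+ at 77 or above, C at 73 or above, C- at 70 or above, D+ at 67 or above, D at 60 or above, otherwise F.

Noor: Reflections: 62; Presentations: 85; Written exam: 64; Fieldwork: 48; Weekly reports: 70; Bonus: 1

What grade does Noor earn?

Weighted total:
  Reflections 62 × 0.33 = 20.46
  Presentations 85 × 0.18 = 15.3
  Written exam 64 × 0.07 = 4.48
  Fieldwork 48 × 0.12 = 5.76
  Weekly reports 70 × 0.3 = 21
Sum = 67
Bonus: 67 + 1 = 68
68 is ≥ 67 and < 70 → D+

D+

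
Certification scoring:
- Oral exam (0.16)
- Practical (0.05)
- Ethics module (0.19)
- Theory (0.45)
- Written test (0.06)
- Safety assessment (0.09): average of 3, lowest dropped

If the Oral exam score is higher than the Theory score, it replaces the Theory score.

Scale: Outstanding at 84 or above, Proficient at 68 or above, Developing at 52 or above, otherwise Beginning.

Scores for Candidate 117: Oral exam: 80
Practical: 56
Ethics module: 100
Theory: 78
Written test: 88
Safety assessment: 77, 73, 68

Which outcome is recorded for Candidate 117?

Safety assessment: drop 68 → average of remaining 2 = 150/2 = 75
Oral exam (80) > Theory (78), so Theory counts as 80.
Weighted total:
  Oral exam 80 × 0.16 = 12.8
  Practical 56 × 0.05 = 2.8
  Ethics module 100 × 0.19 = 19
  Theory 80 × 0.45 = 36
  Written test 88 × 0.06 = 5.28
  Safety assessment 75 × 0.09 = 6.75
Sum = 82.63
82.63 is ≥ 68 and < 84 → Proficient

Proficient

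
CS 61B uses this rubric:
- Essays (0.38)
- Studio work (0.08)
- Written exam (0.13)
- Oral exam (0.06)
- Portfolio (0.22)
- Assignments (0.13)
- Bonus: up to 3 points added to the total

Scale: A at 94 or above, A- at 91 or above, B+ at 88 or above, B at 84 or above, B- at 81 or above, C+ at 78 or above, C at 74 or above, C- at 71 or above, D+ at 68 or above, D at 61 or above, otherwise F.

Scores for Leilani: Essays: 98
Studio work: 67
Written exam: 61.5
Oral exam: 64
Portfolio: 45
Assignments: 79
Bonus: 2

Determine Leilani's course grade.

C

Weighted total:
  Essays 98 × 0.38 = 37.24
  Studio work 67 × 0.08 = 5.36
  Written exam 61.5 × 0.13 = 7.995
  Oral exam 64 × 0.06 = 3.84
  Portfolio 45 × 0.22 = 9.9
  Assignments 79 × 0.13 = 10.27
Sum = 74.605
Bonus: 74.605 + 2 = 76.605
76.605 is ≥ 74 and < 78 → C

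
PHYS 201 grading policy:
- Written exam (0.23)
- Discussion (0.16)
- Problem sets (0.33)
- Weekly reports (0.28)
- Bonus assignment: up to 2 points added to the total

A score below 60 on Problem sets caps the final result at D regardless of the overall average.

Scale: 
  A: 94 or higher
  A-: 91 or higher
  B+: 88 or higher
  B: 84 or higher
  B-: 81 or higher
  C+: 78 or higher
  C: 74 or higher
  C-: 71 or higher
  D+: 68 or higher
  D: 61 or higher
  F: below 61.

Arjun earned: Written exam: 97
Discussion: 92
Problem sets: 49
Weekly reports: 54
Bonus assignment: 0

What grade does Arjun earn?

Problem sets score 49 < 60: minimum not met.
Weighted total:
  Written exam 97 × 0.23 = 22.31
  Discussion 92 × 0.16 = 14.72
  Problem sets 49 × 0.33 = 16.17
  Weekly reports 54 × 0.28 = 15.12
Sum = 68.32
Bonus assignment: 68.32 + 0 = 68.32
68.32 would be D+; cap at D applies → D.

D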